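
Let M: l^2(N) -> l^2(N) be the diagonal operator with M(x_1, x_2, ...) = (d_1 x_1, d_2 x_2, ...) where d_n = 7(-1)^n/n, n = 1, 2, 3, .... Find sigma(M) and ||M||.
sigma(M) = {7(-1)^n/n : n ≥ 1} ∪ {0}; ||M|| = 7

A bounded diagonal operator on l^2 with diagonal entries d_n has spectrum equal to the closure of {d_n : n ≥ 1}: every d_n is an eigenvalue (with eigenvector e_n), so {d_n} ⊂ sigma(M); the spectrum is closed, so its closure is too; and for lambda not in the closure, (M - lambda I) has bounded inverse (the diagonal entries 1/(d_n - lambda) are bounded). For our sequence d_n = 7(-1)^n/n, n = 1, 2, 3, ...:
  - {d_n} = {7(-1)^n/n : n ≥ 1}; the only limit point is 0
  - closure = {7(-1)^n/n : n ≥ 1} ∪ {0}
For the norm: a diagonal operator has ||M|| = sup_n |d_n|. Here |d_n| = 7/n is decreasing, so sup_n |d_n| = |d_1| = 7. So ||M|| = 7.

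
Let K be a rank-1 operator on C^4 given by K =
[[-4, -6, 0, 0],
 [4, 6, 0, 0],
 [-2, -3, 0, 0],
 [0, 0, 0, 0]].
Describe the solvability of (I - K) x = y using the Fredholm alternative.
(I - K) is invertible (det(I - K) = -1 ≠ 0), so for every y in C^4 the equation (I - K) x = y has a unique solution.

K has rank 1, so it is an outer product K = u v^T: every row of K is a multiple of one row vector. Reading off the entries, u = (-2, 2, -1, 0) and v = (2, 3, 0, 0) (row i of K equals u_i·v^T). A rank-one matrix u v^T satisfies K u = u (v·u) and kills the (3)-dimensional subspace v^⊥, so its characteristic polynomial is lambda^3 (lambda - v·u) with v·u = tr K = 2. Hence the eigenvalues of I - K are 1 (multiplicity 3) and 1 - (2) = -1, so det(I - K) = -1. (Direct check: I - K =
[[5, 6, 0, 0],
 [-4, -5, 0, 0],
 [2, 3, 1, 0],
 [0, 0, 0, 1]]
has determinant -1.) The finite-dimensional Fredholm alternative says: either (I - K) is invertible, or ker(I - K) ≠ {0} and then range(I - K) = ker((I - K)^*)^⊥, with dim ker(I - K) = dim ker((I - K)^*). Since det(I - K) ≠ 0, 1 is not an eigenvalue of K and ker(I - K) = {0}, so we are in the first case: for every y there is a unique x = (I - K)^(-1) y. Explicitly, by the Sherman–Morrison formula, (I - u v^T)^(-1) = I + u v^T/(1 - v·u), i.e. (I - K)^(-1) = I - K.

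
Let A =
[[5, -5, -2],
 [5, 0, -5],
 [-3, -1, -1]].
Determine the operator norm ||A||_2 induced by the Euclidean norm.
||A||_2 ≈ 9.4402 (= sqrt(largest eigenvalue of A^T A))

||A||_2 = sigma_max(A) = sqrt(lambda_max(A^T A)). Form the symmetric matrix M = A^T A =
[[59, -22, -32],
 [-22, 26, 11],
 [-32, 11, 30]].
Its characteristic polynomial (trace, sum of principal 2x2 minors, determinant of M give the coefficients) is
  p(λ) = det(λ I - M) = λ^3 - 115λ^2 + 2455λ - 13225.
No integer candidate from the rational root theorem (±divisors of 13225) is a root, so the roots are irrational. The cubic discriminant is Δ = 2552882000 > 0, so there are three distinct real roots. p(8) = -433 and p(9) = 284 have opposite signs, so a root lies in (8, 9); Newton's method refines it to λ ≈ 8.5734. p(17) = 188 and p(18) = -463 have opposite signs, so a root lies in (17, 18); Newton's method refines it to λ ≈ 17.3094. p(89) = -676 and p(90) = 5225 have opposite signs, so a root lies in (89, 90); Newton's method refines it to λ ≈ 89.1172. Check (Vieta): the three roots sum to 115, matching tr M = 115.
So the eigenvalues of A^T A are ≈ 8.5734, 17.3094, 89.1172 (all ≥ 0, as they must be for A^T A). The largest is λ_max ≈ 89.1172, hence ||A||_2 = sqrt(λ_max) ≈ 9.4402.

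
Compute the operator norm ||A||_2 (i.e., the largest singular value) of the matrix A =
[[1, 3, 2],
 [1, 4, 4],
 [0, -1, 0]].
||A||_2 ≈ 6.8621 (= sqrt(largest eigenvalue of A^T A))

||A||_2 = sigma_max(A) = sqrt(lambda_max(A^T A)). Form the symmetric matrix M = A^T A =
[[2, 7, 6],
 [7, 26, 22],
 [6, 22, 20]].
Its characteristic polynomial (trace, sum of principal 2x2 minors, determinant of M give the coefficients) is
  p(λ) = det(λ I - M) = λ^3 - 48λ^2 + 43λ - 4.
No integer candidate from the rational root theorem (±divisors of 4) is a root, so the roots are irrational. The cubic discriminant is Δ = 2320772 > 0, so there are three distinct real roots. p(0) = -4 and p(0.5) = 5.625 have opposite signs, so a root lies in (0, 0.5); Newton's method refines it to λ ≈ 0.1054. p(0.5) = 5.625 and p(1) = -8 have opposite signs, so a root lies in (0.5, 1); Newton's method refines it to λ ≈ 0.806. p(47) = -192 and p(48) = 2060 have opposite signs, so a root lies in (47, 48); Newton's method refines it to λ ≈ 47.0886. Check (Vieta): the three roots sum to 48, matching tr M = 48.
So the eigenvalues of A^T A are ≈ 0.1054, 0.806, 47.0886 (all ≥ 0, as they must be for A^T A). The largest is λ_max ≈ 47.0886, hence ||A||_2 = sqrt(λ_max) ≈ 6.8621.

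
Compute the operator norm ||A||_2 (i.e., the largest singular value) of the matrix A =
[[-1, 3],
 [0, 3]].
||A||_2 = sqrt((19 + sqrt(325))/2) ≈ 4.3028 (= sqrt(largest eigenvalue of A^T A))

||A||_2 = sigma_max(A) = sqrt(lambda_max(A^T A)). Form the symmetric matrix M = A^T A =
[[1, -3],
 [-3, 18]].
Its characteristic polynomial (trace, determinant of M give the coefficients) is
  p(λ) = det(λ I - M) = λ^2 - 19λ + 9.
For λ^2 - 19λ + 9 the discriminant is 325. It is nonnegative but not a perfect square, so the roots are real and irrational: λ = (19 ± sqrt(325))/2 ≈ 18.5139, 0.4861.
So the eigenvalues of A^T A are ≈ 0.4861, 18.5139 (all ≥ 0, as they must be for A^T A). The largest is λ_max = (19 + sqrt(325))/2 ≈ 18.5139, hence ||A||_2 = sqrt(λ_max) = sqrt((19 + sqrt(325))/2) ≈ 4.3028.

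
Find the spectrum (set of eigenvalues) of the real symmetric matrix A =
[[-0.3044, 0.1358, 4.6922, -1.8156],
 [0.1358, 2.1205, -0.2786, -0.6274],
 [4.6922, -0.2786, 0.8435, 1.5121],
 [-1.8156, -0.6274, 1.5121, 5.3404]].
sigma(A) ≈ {-5, 2, 5, 6}

A is real symmetric, so its spectrum consists of real eigenvalues. Expanding the characteristic polynomial of the displayed matrix gives
  det(λ I - A) = p(λ) = λ^4 + (-8)λ^3 + (-13)λ^2 + (199.9962)λ + (-299.9922).
Solving p(λ) = 0 yields eigenvalues ≈ -5, 2, 5, 6. (A is shown rounded to 4 decimals, so these recover the underlying integer eigenvalues to within that precision.)
Verification: the trace of A = 8 equals the sum of eigenvalues 8, and det(A) ≈ -299.9922 matches the eigenvalue product -300.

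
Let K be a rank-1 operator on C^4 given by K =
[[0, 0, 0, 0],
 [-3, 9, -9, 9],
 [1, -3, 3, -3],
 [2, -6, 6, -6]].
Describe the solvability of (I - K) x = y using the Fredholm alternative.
(I - K) is invertible (det(I - K) = -5 ≠ 0), so for every y in C^4 the equation (I - K) x = y has a unique solution.

K has rank 1, so it is an outer product K = u v^T: every row of K is a multiple of one row vector. Reading off the entries, u = (0, -3, 1, 2) and v = (1, -3, 3, -3) (row i of K equals u_i·v^T). A rank-one matrix u v^T satisfies K u = u (v·u) and kills the (3)-dimensional subspace v^⊥, so its characteristic polynomial is lambda^3 (lambda - v·u) with v·u = tr K = 6. Hence the eigenvalues of I - K are 1 (multiplicity 3) and 1 - (6) = -5, so det(I - K) = -5. (Direct check: I - K =
[[1, 0, 0, 0],
 [3, -8, 9, -9],
 [-1, 3, -2, 3],
 [-2, 6, -6, 7]]
has determinant -5.) The finite-dimensional Fredholm alternative says: either (I - K) is invertible, or ker(I - K) ≠ {0} and then range(I - K) = ker((I - K)^*)^⊥, with dim ker(I - K) = dim ker((I - K)^*). Since det(I - K) ≠ 0, 1 is not an eigenvalue of K and ker(I - K) = {0}, so we are in the first case: for every y there is a unique x = (I - K)^(-1) y. Explicitly, by the Sherman–Morrison formula, (I - u v^T)^(-1) = I + u v^T/(1 - v·u), i.e. (I - K)^(-1) = I + K/(-5).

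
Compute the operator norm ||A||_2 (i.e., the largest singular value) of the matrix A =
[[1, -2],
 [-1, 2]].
||A||_2 = sqrt(10) ≈ 3.1623 (= sqrt(largest eigenvalue of A^T A))

||A||_2 = sigma_max(A) = sqrt(lambda_max(A^T A)). Form the symmetric matrix M = A^T A =
[[2, -4],
 [-4, 8]].
Its characteristic polynomial (trace, determinant of M give the coefficients) is
  p(λ) = det(λ I - M) = λ^2 - 10λ.
For λ^2 - 10λ the discriminant is 100. It is a perfect square (10^2), so the roots are rational: λ = (10 ± 10)/2 = 10, 0.
So the eigenvalues of A^T A are ≈ 0, 10 (all ≥ 0, as they must be for A^T A). The largest is λ_max = 10, hence ||A||_2 = sqrt(λ_max) = sqrt(10) ≈ 3.1623.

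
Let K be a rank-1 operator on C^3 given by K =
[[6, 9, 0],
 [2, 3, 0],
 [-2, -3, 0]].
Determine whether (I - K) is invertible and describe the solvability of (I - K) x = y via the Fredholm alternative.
(I - K) is invertible (det(I - K) = -8 ≠ 0), so for every y in C^3 the equation (I - K) x = y has a unique solution.

K has rank 1, so it is an outer product K = u v^T: every row of K is a multiple of one row vector. Reading off the entries, u = (3, 1, -1) and v = (2, 3, 0) (row i of K equals u_i·v^T). A rank-one matrix u v^T satisfies K u = u (v·u) and kills the (2)-dimensional subspace v^⊥, so its characteristic polynomial is lambda^2 (lambda - v·u) with v·u = tr K = 9. Hence the eigenvalues of I - K are 1 (multiplicity 2) and 1 - (9) = -8, so det(I - K) = -8. (Direct check: I - K =
[[-5, -9, 0],
 [-2, -2, 0],
 [2, 3, 1]]
has determinant -8.) The finite-dimensional Fredholm alternative says: either (I - K) is invertible, or ker(I - K) ≠ {0} and then range(I - K) = ker((I - K)^*)^⊥, with dim ker(I - K) = dim ker((I - K)^*). Since det(I - K) ≠ 0, 1 is not an eigenvalue of K and ker(I - K) = {0}, so we are in the first case: for every y there is a unique x = (I - K)^(-1) y. Explicitly, by the Sherman–Morrison formula, (I - u v^T)^(-1) = I + u v^T/(1 - v·u), i.e. (I - K)^(-1) = I + K/(-8).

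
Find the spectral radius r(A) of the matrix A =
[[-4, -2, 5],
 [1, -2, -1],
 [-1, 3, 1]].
r(A) ≈ 3.5227

The eigenvalues of A are the roots of its characteristic polynomial. With M = A (coefficients from the trace, the sum of principal 2x2 minors, and det A):
  p(λ) = det(λ I - M) = λ^3 + 5λ^2 + 12λ - 1.
No integer candidate from the rational root theorem (±divisors of 1) is a root, so the roots are irrational. The cubic discriminant is Δ = -3919 < 0, so there is one real root and a complex-conjugate pair. p(0) = -1 and p(1) = 17 have opposite signs, so a root lies in (0, 1); Newton's method refines it to λ ≈ 0.0806. Dividing out (λ - (0.0806)) leaves approximately λ^2 + 5.0806λ + 12.4094. For λ^2 + 5.0806λ + 12.4094 the discriminant is -23.8253. It is negative, so the remaining roots are the complex-conjugate pair λ ≈ -2.5403 ± 2.4406i. Their product equals the constant term, so |λ|^2 ≈ 12.4094 and |λ| ≈ 3.5227.
Thus the eigenvalues (to 4 decimals) are 0.0806 (modulus 0.0806); -2.5403 ± 2.4406i (modulus 3.5227). The spectral radius is the largest modulus: r(A) ≈ 3.5227. (Cross-check: r(A) ≤ ||A||_2 ≈ 6.7897; equality holds whenever A is normal, though it can also hold for some non-normal A.)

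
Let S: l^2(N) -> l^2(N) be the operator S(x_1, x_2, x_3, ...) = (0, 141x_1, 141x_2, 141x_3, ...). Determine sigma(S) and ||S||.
sigma(S) = closed disk {z in C : |z| ≤ 141}; ||S|| = 141

Note S = 141·U where U is the unit right shift (U x)_k = x_{k-1} (with x_0 := 0); so ||S|| = 141||U|| and sigma(S) = 141·sigma(U). ||S x||^2 = sum_{k≥1} |141x_k|^2 = 19881||x||^2, so ||S|| = 141 and sigma(S) ⊂ {|z| ≤ 141}. For any |lambda| < 141, the equation (S - lambda I) x = 0 forces x_1 = 0, then 141x_k = lambda x_{k+1} ⇒ x = 0, so S has no eigenvalues. But (S - lambda I) is not surjective for |lambda| < 141: solving (S - lambda I) x = e_1 would require x_n proportional to (lambda/141)^(-n), which is not in l^2. So every |lambda| < 141 lies in the residual spectrum. The boundary |lambda| = 141 is in the approximate point spectrum (the spectrum is closed). Hence sigma(S) is the closed disk of radius 141.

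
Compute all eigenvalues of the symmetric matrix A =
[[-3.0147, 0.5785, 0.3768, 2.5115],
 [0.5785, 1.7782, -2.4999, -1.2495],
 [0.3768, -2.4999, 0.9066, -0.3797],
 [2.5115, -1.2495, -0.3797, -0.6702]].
sigma(A) ≈ {-5, -1, 1, 4}

A is real symmetric, so its spectrum consists of real eigenvalues. Expanding the characteristic polynomial of the displayed matrix gives
  det(λ I - A) = p(λ) = λ^4 + (1)λ^3 + (-21)λ^2 + (-1)λ + (19.9986).
Solving p(λ) = 0 yields eigenvalues ≈ -5, -1, 1, 4. (A is shown rounded to 4 decimals, so these recover the underlying integer eigenvalues to within that precision.)
Verification: the trace of A = -1 equals the sum of eigenvalues -1, and det(A) ≈ 19.9986 matches the eigenvalue product 20.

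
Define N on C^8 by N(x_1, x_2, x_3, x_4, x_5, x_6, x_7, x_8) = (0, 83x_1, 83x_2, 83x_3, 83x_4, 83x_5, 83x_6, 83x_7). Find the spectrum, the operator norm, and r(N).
sigma(N) = {0}; ||N|| = 83; r(N) = 0. (N is nilpotent with N^8 = 0.)

On C^8, N is a strictly lower-triangular matrix with 83 on the subdiagonal and zeros elsewhere, so its characteristic polynomial is lambda^8 and every eigenvalue is 0: sigma(N) = {0}. For the operator norm, N e_i = 83e_{i+1} for i = 1, ..., 7 and N e_8 = 0, so the singular values of N are 83 (with multiplicity 7) and 0; hence ||N|| = 83. The spectral radius r(N) = max|lambda| = 0. Note ||N|| > r(N) — characteristic of non-normal nilpotent operators. Indeed N^8 = 0.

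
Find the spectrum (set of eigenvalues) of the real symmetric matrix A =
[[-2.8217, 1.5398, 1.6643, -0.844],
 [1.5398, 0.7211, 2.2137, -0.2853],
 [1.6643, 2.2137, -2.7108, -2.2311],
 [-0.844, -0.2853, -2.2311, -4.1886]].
sigma(A) ≈ {-6, -4, -2, 3}

A is real symmetric, so its spectrum consists of real eigenvalues. Expanding the characteristic polynomial of the displayed matrix gives
  det(λ I - A) = p(λ) = λ^4 + (9)λ^3 + (8)λ^2 + (-84.0017)λ + (-144).
Solving p(λ) = 0 yields eigenvalues ≈ -6, -4, -2, 3. (A is shown rounded to 4 decimals, so these recover the underlying integer eigenvalues to within that precision.)
Verification: the trace of A = -9 equals the sum of eigenvalues -9, and det(A) ≈ -144.0005 matches the eigenvalue product -144.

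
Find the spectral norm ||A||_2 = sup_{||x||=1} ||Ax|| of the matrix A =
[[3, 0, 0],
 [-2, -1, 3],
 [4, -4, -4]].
||A||_2 ≈ 7.6154 (= sqrt(largest eigenvalue of A^T A))

||A||_2 = sigma_max(A) = sqrt(lambda_max(A^T A)). Form the symmetric matrix M = A^T A =
[[29, -14, -22],
 [-14, 17, 13],
 [-22, 13, 25]].
Its characteristic polynomial (trace, sum of principal 2x2 minors, determinant of M give the coefficients) is
  p(λ) = det(λ I - M) = λ^3 - 71λ^2 + 794λ - 2304.
No integer candidate from the rational root theorem (±divisors of 2304) is a root, so the roots are irrational. The cubic discriminant is Δ = 71870660 > 0, so there are three distinct real roots. p(4) = -200 and p(5) = 16 have opposite signs, so a root lies in (4, 5); Newton's method refines it to λ ≈ 4.9027. p(8) = 16 and p(9) = -180 have opposite signs, so a root lies in (8, 9); Newton's method refines it to λ ≈ 8.1033. p(57) = -2532 and p(58) = 16 have opposite signs, so a root lies in (57, 58); Newton's method refines it to λ ≈ 57.994. Check (Vieta): the three roots sum to 71, matching tr M = 71.
So the eigenvalues of A^T A are ≈ 4.9027, 8.1033, 57.994 (all ≥ 0, as they must be for A^T A). The largest is λ_max ≈ 57.994, hence ||A||_2 = sqrt(λ_max) ≈ 7.6154.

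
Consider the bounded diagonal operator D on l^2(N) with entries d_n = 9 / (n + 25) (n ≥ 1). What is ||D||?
||D|| = 9/26 (attained at n = 1)

For D diagonal, ||D|| = sup_n |d_n| = sup_n 9/(n + 25). This is positive and strictly decreasing in n, so the supremum is attained at n = 1: d_1 = 9/(1 + 25) = 9/26. Hence ||D|| = 9/26.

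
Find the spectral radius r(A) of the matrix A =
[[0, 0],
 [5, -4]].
r(A) = 4

The eigenvalues of A are the roots of its characteristic polynomial. With M = A (coefficients from the trace and determinant):
  p(λ) = det(λ I - M) = λ^2 + 4λ.
For λ^2 + 4λ the discriminant is 16. It is a perfect square (4^2), so the roots are rational: λ = (-4 ± 4)/2 = 0, -4.
Thus the eigenvalues (to 4 decimals) are 0 (modulus 0); -4 (modulus 4). The spectral radius is the largest modulus: r(A) = 4. (Cross-check: r(A) ≤ ||A||_2 ≈ 6.4031; equality holds whenever A is normal, though it can also hold for some non-normal A.)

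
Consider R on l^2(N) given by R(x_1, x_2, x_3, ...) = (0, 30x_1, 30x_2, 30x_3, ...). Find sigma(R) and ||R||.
sigma(R) = closed disk {z in C : |z| ≤ 30}; ||R|| = 30

Note R = 30·U where U is the unit right shift (U x)_k = x_{k-1} (with x_0 := 0); so ||R|| = 30||U|| and sigma(R) = 30·sigma(U). ||R x||^2 = sum_{k≥1} |30x_k|^2 = 900||x||^2, so ||R|| = 30 and sigma(R) ⊂ {|z| ≤ 30}. For any |lambda| < 30, the equation (R - lambda I) x = 0 forces x_1 = 0, then 30x_k = lambda x_{k+1} ⇒ x = 0, so R has no eigenvalues. But (R - lambda I) is not surjective for |lambda| < 30: solving (R - lambda I) x = e_1 would require x_n proportional to (lambda/30)^(-n), which is not in l^2. So every |lambda| < 30 lies in the residual spectrum. The boundary |lambda| = 30 is in the approximate point spectrum (the spectrum is closed). Hence sigma(R) is the closed disk of radius 30.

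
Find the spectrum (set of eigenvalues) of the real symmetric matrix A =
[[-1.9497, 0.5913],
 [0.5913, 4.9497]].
sigma(A) ≈ {-2, 5}

A is real symmetric, so its spectrum consists of real eigenvalues. Expanding the characteristic polynomial of the displayed matrix gives
  det(λ I - A) = p(λ) = λ^2 + (-3)λ + (-10).
Solving p(λ) = 0 yields eigenvalues ≈ -2, 5. (A is shown rounded to 4 decimals, so these recover the underlying integer eigenvalues to within that precision.)
Verification: the trace of A = 3 equals the sum of eigenvalues 3, and det(A) ≈ -10.0001 matches the eigenvalue product -10.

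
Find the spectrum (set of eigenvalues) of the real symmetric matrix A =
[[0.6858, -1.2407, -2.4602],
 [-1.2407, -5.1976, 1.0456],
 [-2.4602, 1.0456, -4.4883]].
sigma(A) ≈ {-6, -5, 2}

A is real symmetric, so its spectrum consists of real eigenvalues. Expanding the characteristic polynomial of the displayed matrix gives
  det(λ I - A) = p(λ) = λ^3 + (9)λ^2 + (8)λ + (-60).
Solving p(λ) = 0 yields eigenvalues ≈ -6, -5, 2. (A is shown rounded to 4 decimals, so these recover the underlying integer eigenvalues to within that precision.)
Verification: the trace of A = -9 equals the sum of eigenvalues -9, and det(A) ≈ 59.9999 matches the eigenvalue product 60.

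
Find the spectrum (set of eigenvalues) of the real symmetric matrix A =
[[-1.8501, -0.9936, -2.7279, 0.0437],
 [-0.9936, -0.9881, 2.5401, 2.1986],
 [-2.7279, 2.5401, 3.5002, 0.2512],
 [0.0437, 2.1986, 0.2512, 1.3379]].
sigma(A) ≈ {-3, 2, 6} (-3 with multiplicity 2)

A is real symmetric, so its spectrum consists of real eigenvalues. Expanding the characteristic polynomial of the displayed matrix gives
  det(λ I - A) = p(λ) = λ^4 + (-2)λ^3 + (-27)λ^2 + (-0.0013)λ + (108).
Solving p(λ) = 0 yields eigenvalues ≈ -3, -3, 2, 6. (A is shown rounded to 4 decimals, so these recover the underlying integer eigenvalues to within that precision.)
Verification: the trace of A = 2 equals the sum of eigenvalues 2, and det(A) ≈ 108.0001 matches the eigenvalue product 108.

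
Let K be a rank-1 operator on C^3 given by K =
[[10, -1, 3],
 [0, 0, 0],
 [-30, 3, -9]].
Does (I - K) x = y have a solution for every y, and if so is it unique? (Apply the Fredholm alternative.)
(I - K) is singular (det(I - K) = 0, i.e. 1 ∈ sigma(K)). (I - K) x = y is solvable iff y ⊥ ker((I - K)^*) = span{(10, -1, 3)}, i.e. iff 10y_1 - y_2 + 3y_3 = 0. When solvable, the solutions are x = y + c·(1, 0, -3), c arbitrary (ker(I - K) = span{(1, 0, -3)}, dimension 1).

K has rank 1, so it is an outer product K = u v^T: every row of K is a multiple of one row vector. Reading off the entries, u = (1, 0, -3) and v = (10, -1, 3) (row i of K equals u_i·v^T). A rank-one matrix u v^T satisfies K u = u (v·u) and kills the (2)-dimensional subspace v^⊥, so its characteristic polynomial is lambda^2 (lambda - v·u) with v·u = tr K = 1. Hence the eigenvalues of I - K are 1 (multiplicity 2) and 1 - (1) = 0, so det(I - K) = 0. (Direct check: I - K =
[[-9, 1, -3],
 [0, 1, 0],
 [30, -3, 10]]
has determinant 0.) So 1 is an eigenvalue of K and (I - K) is not invertible. The finite-dimensional Fredholm alternative says: either (I - K) is invertible, or ker(I - K) ≠ {0} and then range(I - K) = ker((I - K)^*)^⊥, with dim ker(I - K) = dim ker((I - K)^*). We are in the second case, so we need both kernels. Kernel of I - K: (I - K) u = u - u (v·u) = u - u = 0, so ker(I - K) = span{u} = span{(1, 0, -3)} (it is exactly 1-dimensional because rank(I - K) = 2). Kernel of the adjoint: K is real, so (I - K)^* = I - K^T = I - v u^T, and (I - v u^T) v = v - v (u·v) = 0; hence ker((I - K)^*) = span{v} = span{(10, -1, 3)}. Therefore (I - K) x = y is solvable iff <y, v> = 0, i.e. iff 10y_1 - y_2 + 3y_3 = 0. When this holds, K y = u (v·y) = 0, so (I - K) y = y and x = y is a particular solution; the full solution set is the line x = y + c·u = y + c·(1, 0, -3), c ∈ C.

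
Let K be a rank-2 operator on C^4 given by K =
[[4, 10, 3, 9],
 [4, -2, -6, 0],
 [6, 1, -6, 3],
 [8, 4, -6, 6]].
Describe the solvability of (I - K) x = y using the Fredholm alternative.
(I - K) is invertible (det(I - K) = -151 ≠ 0), so for every y in C^4 the equation (I - K) x = y has a unique solution.

K has rank 2 and factors as K = U V^T = u1 v1^T + u2 v2^T with u1 = (-3, 0, -1, -2), v1 = (-2, -3, 0, -3), u2 = (1, -2, -2, -2), v2 = (-2, 1, 3, 0) (multiplying out reproduces the displayed K). The nonzero eigenvalues of U V^T coincide with those of the 2 x 2 matrix G = V^T U = [[v1·u1, v1·u2], [v2·u1, v2·u2]] = [[12, 10], [3, -10]], and by the Sylvester determinant identity det(I_4 - U V^T) = det(I_2 - V^T U) = det([[-11, -10], [-3, 11]]) = (-11)(11) - (-10)(-3) = -151. (Direct check: I - K =
[[-3, -10, -3, -9],
 [-4, 3, 6, 0],
 [-6, -1, 7, -3],
 [-8, -4, 6, -5]]
has determinant -151.) The finite-dimensional Fredholm alternative says: either (I - K) is invertible, or ker(I - K) ≠ {0} and then range(I - K) = ker((I - K)^*)^⊥, with dim ker(I - K) = dim ker((I - K)^*). Since det(I - K) ≠ 0, 1 is not an eigenvalue of K and ker(I - K) = {0}, so we are in the first case: for every y there is a unique x = (I - K)^(-1) y. (Explicitly, by the Woodbury identity, (I - U V^T)^(-1) = I + U (I_2 - G)^(-1) V^T.)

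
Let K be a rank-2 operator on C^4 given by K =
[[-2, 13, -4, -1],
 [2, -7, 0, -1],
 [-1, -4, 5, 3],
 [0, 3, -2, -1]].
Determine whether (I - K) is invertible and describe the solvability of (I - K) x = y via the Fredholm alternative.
(I - K) is invertible (det(I - K) = -42 ≠ 0), so for every y in C^4 the equation (I - K) x = y has a unique solution.

K has rank 2 and factors as K = U V^T = u1 v1^T + u2 v2^T with u1 = (2, -2, 1, 0), v1 = (-1, 2, 1, 1), u2 = (-3, 1, 2, -1), v2 = (0, -3, 2, 1) (multiplying out reproduces the displayed K). The nonzero eigenvalues of U V^T coincide with those of the 2 x 2 matrix G = V^T U = [[v1·u1, v1·u2], [v2·u1, v2·u2]] = [[-5, 6], [8, 0]], and by the Sylvester determinant identity det(I_4 - U V^T) = det(I_2 - V^T U) = det([[6, -6], [-8, 1]]) = (6)(1) - (-6)(-8) = -42. (Direct check: I - K =
[[3, -13, 4, 1],
 [-2, 8, 0, 1],
 [1, 4, -4, -3],
 [0, -3, 2, 2]]
has determinant -42.) The finite-dimensional Fredholm alternative says: either (I - K) is invertible, or ker(I - K) ≠ {0} and then range(I - K) = ker((I - K)^*)^⊥, with dim ker(I - K) = dim ker((I - K)^*). Since det(I - K) ≠ 0, 1 is not an eigenvalue of K and ker(I - K) = {0}, so we are in the first case: for every y there is a unique x = (I - K)^(-1) y. (Explicitly, by the Woodbury identity, (I - U V^T)^(-1) = I + U (I_2 - G)^(-1) V^T.)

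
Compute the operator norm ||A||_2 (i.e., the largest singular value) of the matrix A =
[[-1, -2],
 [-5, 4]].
||A||_2 = sqrt((46 + sqrt(1332))/2) ≈ 6.4225 (= sqrt(largest eigenvalue of A^T A))

||A||_2 = sigma_max(A) = sqrt(lambda_max(A^T A)). Form the symmetric matrix M = A^T A =
[[26, -18],
 [-18, 20]].
Its characteristic polynomial (trace, determinant of M give the coefficients) is
  p(λ) = det(λ I - M) = λ^2 - 46λ + 196.
For λ^2 - 46λ + 196 the discriminant is 1332. It is nonnegative but not a perfect square, so the roots are real and irrational: λ = (46 ± sqrt(1332))/2 ≈ 41.2483, 4.7517.
So the eigenvalues of A^T A are ≈ 4.7517, 41.2483 (all ≥ 0, as they must be for A^T A). The largest is λ_max = (46 + sqrt(1332))/2 ≈ 41.2483, hence ||A||_2 = sqrt(λ_max) = sqrt((46 + sqrt(1332))/2) ≈ 6.4225.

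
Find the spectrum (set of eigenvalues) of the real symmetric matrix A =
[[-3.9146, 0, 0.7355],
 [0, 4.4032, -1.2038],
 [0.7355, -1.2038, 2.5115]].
sigma(A) ≈ {-4, 2, 5}

A is real symmetric, so its spectrum consists of real eigenvalues. Expanding the characteristic polynomial of the displayed matrix gives
  det(λ I - A) = p(λ) = λ^3 + (-3)λ^2 + (-18)λ + (40).
Solving p(λ) = 0 yields eigenvalues ≈ -4, 2, 5. (A is shown rounded to 4 decimals, so these recover the underlying integer eigenvalues to within that precision.)
Verification: the trace of A = 3 equals the sum of eigenvalues 3, and det(A) ≈ -40.0009 matches the eigenvalue product -40.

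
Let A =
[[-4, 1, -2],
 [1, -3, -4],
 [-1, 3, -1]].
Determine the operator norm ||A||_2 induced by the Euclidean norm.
||A||_2 ≈ 5.393 (= sqrt(largest eigenvalue of A^T A))

||A||_2 = sigma_max(A) = sqrt(lambda_max(A^T A)). Form the symmetric matrix M = A^T A =
[[18, -10, 5],
 [-10, 19, 7],
 [5, 7, 21]].
Its characteristic polynomial (trace, sum of principal 2x2 minors, determinant of M give the coefficients) is
  p(λ) = det(λ I - M) = λ^3 - 58λ^2 + 945λ - 3025.
No integer candidate from the rational root theorem (±divisors of 3025) is a root, so the roots are irrational. The cubic discriminant is Δ = 4984025 > 0, so there are three distinct real roots. p(4) = -109 and p(5) = 375 have opposite signs, so a root lies in (4, 5); Newton's method refines it to λ ≈ 4.2099. p(24) = 71 and p(25) = -25 have opposite signs, so a root lies in (24, 25); Newton's method refines it to λ ≈ 24.7056. p(29) = -9 and p(30) = 125 have opposite signs, so a root lies in (29, 30); Newton's method refines it to λ ≈ 29.0845. Check (Vieta): the three roots sum to 58, matching tr M = 58.
So the eigenvalues of A^T A are ≈ 4.2099, 24.7056, 29.0845 (all ≥ 0, as they must be for A^T A). The largest is λ_max ≈ 29.0845, hence ||A||_2 = sqrt(λ_max) ≈ 5.393.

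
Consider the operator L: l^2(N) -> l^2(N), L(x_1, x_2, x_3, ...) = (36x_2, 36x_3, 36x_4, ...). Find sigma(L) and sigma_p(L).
sigma(L) = closed disk {z in C : |z| ≤ 36}; sigma_p(L) = open disk {z in C : |z| < 36}

Note L = 36·V where V is the unit left shift (V x)_k = x_{k+1}; so sigma(L) = 36·sigma(V) and ||L|| = 36||V||. ||L x||^2 = 1296sum_{k≥2} |x_k|^2 ≤ 1296||x||^2, with equality on {x : x_1 = 0}, so ||L|| = 36. For any lambda with |lambda| < 36, set r = lambda/36 (|r| < 1); the vector x = (1, r, r^2, ...) is in l^2 and satisfies L x = 36(r, r^2, ...) = lambda x, so lambda is an eigenvalue. On the boundary |lambda| = 36 the geometric series diverges, so no l^2 eigenvector exists, but these lambda lie in the approximate point spectrum. Hence sigma(L) is the closed disk of radius 36 and sigma_p(L) is the open disk.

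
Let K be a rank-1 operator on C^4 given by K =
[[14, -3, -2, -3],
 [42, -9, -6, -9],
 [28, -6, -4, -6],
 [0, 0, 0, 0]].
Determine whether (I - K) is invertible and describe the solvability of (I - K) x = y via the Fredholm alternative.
(I - K) is singular (det(I - K) = 0, i.e. 1 ∈ sigma(K)). (I - K) x = y is solvable iff y ⊥ ker((I - K)^*) = span{(14, -3, -2, -3)}, i.e. iff 14y_1 - 3y_2 - 2y_3 - 3y_4 = 0. When solvable, the solutions are x = y + c·(1, 3, 2, 0), c arbitrary (ker(I - K) = span{(1, 3, 2, 0)}, dimension 1).

K has rank 1, so it is an outer product K = u v^T: every row of K is a multiple of one row vector. Reading off the entries, u = (1, 3, 2, 0) and v = (14, -3, -2, -3) (row i of K equals u_i·v^T). A rank-one matrix u v^T satisfies K u = u (v·u) and kills the (3)-dimensional subspace v^⊥, so its characteristic polynomial is lambda^3 (lambda - v·u) with v·u = tr K = 1. Hence the eigenvalues of I - K are 1 (multiplicity 3) and 1 - (1) = 0, so det(I - K) = 0. (Direct check: I - K =
[[-13, 3, 2, 3],
 [-42, 10, 6, 9],
 [-28, 6, 5, 6],
 [0, 0, 0, 1]]
has determinant 0.) So 1 is an eigenvalue of K and (I - K) is not invertible. The finite-dimensional Fredholm alternative says: either (I - K) is invertible, or ker(I - K) ≠ {0} and then range(I - K) = ker((I - K)^*)^⊥, with dim ker(I - K) = dim ker((I - K)^*). We are in the second case, so we need both kernels. Kernel of I - K: (I - K) u = u - u (v·u) = u - u = 0, so ker(I - K) = span{u} = span{(1, 3, 2, 0)} (it is exactly 1-dimensional because rank(I - K) = 3). Kernel of the adjoint: K is real, so (I - K)^* = I - K^T = I - v u^T, and (I - v u^T) v = v - v (u·v) = 0; hence ker((I - K)^*) = span{v} = span{(14, -3, -2, -3)}. Therefore (I - K) x = y is solvable iff <y, v> = 0, i.e. iff 14y_1 - 3y_2 - 2y_3 - 3y_4 = 0. When this holds, K y = u (v·y) = 0, so (I - K) y = y and x = y is a particular solution; the full solution set is the line x = y + c·u = y + c·(1, 3, 2, 0), c ∈ C.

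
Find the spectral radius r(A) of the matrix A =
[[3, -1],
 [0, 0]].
r(A) = 3

The eigenvalues of A are the roots of its characteristic polynomial. With M = A (coefficients from the trace and determinant):
  p(λ) = det(λ I - M) = λ^2 - 3λ.
For λ^2 - 3λ the discriminant is 9. It is a perfect square (3^2), so the roots are rational: λ = (3 ± 3)/2 = 3, 0.
Thus the eigenvalues (to 4 decimals) are 3 (modulus 3); 0 (modulus 0). The spectral radius is the largest modulus: r(A) = 3. (Cross-check: r(A) ≤ ||A||_2 ≈ 3.1623; equality holds whenever A is normal, though it can also hold for some non-normal A.)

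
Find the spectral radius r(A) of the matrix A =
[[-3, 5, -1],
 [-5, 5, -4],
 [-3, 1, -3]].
r(A) ≈ 2.7015

The eigenvalues of A are the roots of its characteristic polynomial. With M = A (coefficients from the trace, the sum of principal 2x2 minors, and det A):
  p(λ) = det(λ I - M) = λ^3 + λ^2 + 5λ - 8.
No integer candidate from the rational root theorem (±divisors of 8) is a root, so the roots are irrational. The cubic discriminant is Δ = -2891 < 0, so there is one real root and a complex-conjugate pair. p(1) = -1 and p(2) = 14 have opposite signs, so a root lies in (1, 2); Newton's method refines it to λ ≈ 1.0962. Dividing out (λ - (1.0962)) leaves approximately λ^2 + 2.0962λ + 7.2979. For λ^2 + 2.0962λ + 7.2979 the discriminant is -24.7974. It is negative, so the remaining roots are the complex-conjugate pair λ ≈ -1.0481 ± 2.4899i. Their product equals the constant term, so |λ|^2 ≈ 7.2979 and |λ| ≈ 2.7015.
Thus the eigenvalues (to 4 decimals) are 1.0962 (modulus 1.0962); -1.0481 ± 2.4899i (modulus 2.7015). The spectral radius is the largest modulus: r(A) ≈ 2.7015. (Cross-check: r(A) ≤ ||A||_2 ≈ 10.5447; equality holds whenever A is normal, though it can also hold for some non-normal A.)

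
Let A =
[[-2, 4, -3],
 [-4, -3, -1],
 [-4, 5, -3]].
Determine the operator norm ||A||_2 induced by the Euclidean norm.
||A||_2 ≈ 8.8369 (= sqrt(largest eigenvalue of A^T A))

||A||_2 = sigma_max(A) = sqrt(lambda_max(A^T A)). Form the symmetric matrix M = A^T A =
[[36, -16, 22],
 [-16, 50, -24],
 [22, -24, 19]].
Its characteristic polynomial (trace, sum of principal 2x2 minors, determinant of M give the coefficients) is
  p(λ) = det(λ I - M) = λ^3 - 105λ^2 + 2118λ - 1296.
No integer candidate from the rational root theorem (±divisors of 1296) is a root, so the roots are irrational. The cubic discriminant is Δ = 10594000260 > 0, so there are three distinct real roots. p(0) = -1296 and p(1) = 718 have opposite signs, so a root lies in (0, 1); Newton's method refines it to λ ≈ 0.6316. p(26) = 368 and p(27) = -972 have opposite signs, so a root lies in (26, 27); Newton's method refines it to λ ≈ 26.2785. p(78) = -360 and p(79) = 3760 have opposite signs, so a root lies in (78, 79); Newton's method refines it to λ ≈ 78.09. Check (Vieta): the three roots sum to 105, matching tr M = 105.
So the eigenvalues of A^T A are ≈ 0.6316, 26.2785, 78.09 (all ≥ 0, as they must be for A^T A). The largest is λ_max ≈ 78.09, hence ||A||_2 = sqrt(λ_max) ≈ 8.8369.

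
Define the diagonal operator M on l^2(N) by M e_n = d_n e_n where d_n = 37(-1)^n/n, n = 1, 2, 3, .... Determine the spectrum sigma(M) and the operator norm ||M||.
sigma(M) = {37(-1)^n/n : n ≥ 1} ∪ {0}; ||M|| = 37

A bounded diagonal operator on l^2 with diagonal entries d_n has spectrum equal to the closure of {d_n : n ≥ 1}: every d_n is an eigenvalue (with eigenvector e_n), so {d_n} ⊂ sigma(M); the spectrum is closed, so its closure is too; and for lambda not in the closure, (M - lambda I) has bounded inverse (the diagonal entries 1/(d_n - lambda) are bounded). For our sequence d_n = 37(-1)^n/n, n = 1, 2, 3, ...:
  - {d_n} = {37(-1)^n/n : n ≥ 1}; the only limit point is 0
  - closure = {37(-1)^n/n : n ≥ 1} ∪ {0}
For the norm: a diagonal operator has ||M|| = sup_n |d_n|. Here |d_n| = 37/n is decreasing, so sup_n |d_n| = |d_1| = 37. So ||M|| = 37.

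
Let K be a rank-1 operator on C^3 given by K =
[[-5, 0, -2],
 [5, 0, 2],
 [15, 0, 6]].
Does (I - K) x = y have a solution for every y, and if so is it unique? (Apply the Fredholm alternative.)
(I - K) is singular (det(I - K) = 0, i.e. 1 ∈ sigma(K)). (I - K) x = y is solvable iff y ⊥ ker((I - K)^*) = span{(-5, 0, -2)}, i.e. iff -5y_1 - 2y_3 = 0. When solvable, the solutions are x = y + c·(1, -1, -3), c arbitrary (ker(I - K) = span{(1, -1, -3)}, dimension 1).

K has rank 1, so it is an outer product K = u v^T: every row of K is a multiple of one row vector. Reading off the entries, u = (1, -1, -3) and v = (-5, 0, -2) (row i of K equals u_i·v^T). A rank-one matrix u v^T satisfies K u = u (v·u) and kills the (2)-dimensional subspace v^⊥, so its characteristic polynomial is lambda^2 (lambda - v·u) with v·u = tr K = 1. Hence the eigenvalues of I - K are 1 (multiplicity 2) and 1 - (1) = 0, so det(I - K) = 0. (Direct check: I - K =
[[6, 0, 2],
 [-5, 1, -2],
 [-15, 0, -5]]
has determinant 0.) So 1 is an eigenvalue of K and (I - K) is not invertible. The finite-dimensional Fredholm alternative says: either (I - K) is invertible, or ker(I - K) ≠ {0} and then range(I - K) = ker((I - K)^*)^⊥, with dim ker(I - K) = dim ker((I - K)^*). We are in the second case, so we need both kernels. Kernel of I - K: (I - K) u = u - u (v·u) = u - u = 0, so ker(I - K) = span{u} = span{(1, -1, -3)} (it is exactly 1-dimensional because rank(I - K) = 2). Kernel of the adjoint: K is real, so (I - K)^* = I - K^T = I - v u^T, and (I - v u^T) v = v - v (u·v) = 0; hence ker((I - K)^*) = span{v} = span{(-5, 0, -2)}. Therefore (I - K) x = y is solvable iff <y, v> = 0, i.e. iff -5y_1 - 2y_3 = 0. When this holds, K y = u (v·y) = 0, so (I - K) y = y and x = y is a particular solution; the full solution set is the line x = y + c·u = y + c·(1, -1, -3), c ∈ C.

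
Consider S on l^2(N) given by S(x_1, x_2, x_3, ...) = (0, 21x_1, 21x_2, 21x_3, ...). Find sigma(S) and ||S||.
sigma(S) = closed disk {z in C : |z| ≤ 21}; ||S|| = 21

Note S = 21·U where U is the unit right shift (U x)_k = x_{k-1} (with x_0 := 0); so ||S|| = 21||U|| and sigma(S) = 21·sigma(U). ||S x||^2 = sum_{k≥1} |21x_k|^2 = 441||x||^2, so ||S|| = 21 and sigma(S) ⊂ {|z| ≤ 21}. For any |lambda| < 21, the equation (S - lambda I) x = 0 forces x_1 = 0, then 21x_k = lambda x_{k+1} ⇒ x = 0, so S has no eigenvalues. But (S - lambda I) is not surjective for |lambda| < 21: solving (S - lambda I) x = e_1 would require x_n proportional to (lambda/21)^(-n), which is not in l^2. So every |lambda| < 21 lies in the residual spectrum. The boundary |lambda| = 21 is in the approximate point spectrum (the spectrum is closed). Hence sigma(S) is the closed disk of radius 21.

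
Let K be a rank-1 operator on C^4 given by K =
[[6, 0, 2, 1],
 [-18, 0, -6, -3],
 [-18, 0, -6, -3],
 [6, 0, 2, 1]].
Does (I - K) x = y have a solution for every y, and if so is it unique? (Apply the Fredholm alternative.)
(I - K) is singular (det(I - K) = 0, i.e. 1 ∈ sigma(K)). (I - K) x = y is solvable iff y ⊥ ker((I - K)^*) = span{(6, 0, 2, 1)}, i.e. iff 6y_1 + 2y_3 + y_4 = 0. When solvable, the solutions are x = y + c·(1, -3, -3, 1), c arbitrary (ker(I - K) = span{(1, -3, -3, 1)}, dimension 1).

K has rank 1, so it is an outer product K = u v^T: every row of K is a multiple of one row vector. Reading off the entries, u = (1, -3, -3, 1) and v = (6, 0, 2, 1) (row i of K equals u_i·v^T). A rank-one matrix u v^T satisfies K u = u (v·u) and kills the (3)-dimensional subspace v^⊥, so its characteristic polynomial is lambda^3 (lambda - v·u) with v·u = tr K = 1. Hence the eigenvalues of I - K are 1 (multiplicity 3) and 1 - (1) = 0, so det(I - K) = 0. (Direct check: I - K =
[[-5, 0, -2, -1],
 [18, 1, 6, 3],
 [18, 0, 7, 3],
 [-6, 0, -2, 0]]
has determinant 0.) So 1 is an eigenvalue of K and (I - K) is not invertible. The finite-dimensional Fredholm alternative says: either (I - K) is invertible, or ker(I - K) ≠ {0} and then range(I - K) = ker((I - K)^*)^⊥, with dim ker(I - K) = dim ker((I - K)^*). We are in the second case, so we need both kernels. Kernel of I - K: (I - K) u = u - u (v·u) = u - u = 0, so ker(I - K) = span{u} = span{(1, -3, -3, 1)} (it is exactly 1-dimensional because rank(I - K) = 3). Kernel of the adjoint: K is real, so (I - K)^* = I - K^T = I - v u^T, and (I - v u^T) v = v - v (u·v) = 0; hence ker((I - K)^*) = span{v} = span{(6, 0, 2, 1)}. Therefore (I - K) x = y is solvable iff <y, v> = 0, i.e. iff 6y_1 + 2y_3 + y_4 = 0. When this holds, K y = u (v·y) = 0, so (I - K) y = y and x = y is a particular solution; the full solution set is the line x = y + c·u = y + c·(1, -3, -3, 1), c ∈ C.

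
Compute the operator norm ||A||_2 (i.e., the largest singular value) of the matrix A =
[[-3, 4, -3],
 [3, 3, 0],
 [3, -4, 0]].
||A||_2 ≈ 7.4417 (= sqrt(largest eigenvalue of A^T A))

||A||_2 = sigma_max(A) = sqrt(lambda_max(A^T A)). Form the symmetric matrix M = A^T A =
[[27, -15, 9],
 [-15, 41, -12],
 [9, -12, 9]].
Its characteristic polynomial (trace, sum of principal 2x2 minors, determinant of M give the coefficients) is
  p(λ) = det(λ I - M) = λ^3 - 77λ^2 + 1269λ - 3969.
No integer candidate from the rational root theorem (±divisors of 3969) is a root, so the roots are irrational. The cubic discriminant is Δ = 681202224 > 0, so there are three distinct real roots. p(4) = -61 and p(5) = 576 have opposite signs, so a root lies in (4, 5); Newton's method refines it to λ ≈ 4.0877. p(17) = 264 and p(18) = -243 have opposite signs, so a root lies in (17, 18); Newton's method refines it to λ ≈ 17.5327. p(55) = -724 and p(56) = 1239 have opposite signs, so a root lies in (55, 56); Newton's method refines it to λ ≈ 55.3795. Check (Vieta): the three roots sum to 77, matching tr M = 77.
So the eigenvalues of A^T A are ≈ 4.0877, 17.5327, 55.3795 (all ≥ 0, as they must be for A^T A). The largest is λ_max ≈ 55.3795, hence ||A||_2 = sqrt(λ_max) ≈ 7.4417.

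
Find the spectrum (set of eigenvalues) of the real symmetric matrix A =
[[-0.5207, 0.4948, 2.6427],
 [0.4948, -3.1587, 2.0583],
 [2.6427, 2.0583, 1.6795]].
sigma(A) ≈ {-4, -2, 4}

A is real symmetric, so its spectrum consists of real eigenvalues. Expanding the characteristic polynomial of the displayed matrix gives
  det(λ I - A) = p(λ) = λ^3 + (2)λ^2 + (-16)λ + (-32).
Solving p(λ) = 0 yields eigenvalues ≈ -4, -2, 4. (A is shown rounded to 4 decimals, so these recover the underlying integer eigenvalues to within that precision.)
Verification: the trace of A = -2 equals the sum of eigenvalues -2, and det(A) ≈ 32.0000 matches the eigenvalue product 32.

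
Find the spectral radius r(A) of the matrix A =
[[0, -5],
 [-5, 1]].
r(A) = (1 + sqrt(101))/2 ≈ 5.5249

The eigenvalues of A are the roots of its characteristic polynomial. With M = A (coefficients from the trace and determinant):
  p(λ) = det(λ I - M) = λ^2 - λ - 25.
For λ^2 - λ - 25 the discriminant is 101. It is nonnegative but not a perfect square, so the roots are real and irrational: λ = (1 ± sqrt(101))/2 ≈ 5.5249, -4.5249.
Thus the eigenvalues (to 4 decimals) are 5.5249 (modulus 5.5249); -4.5249 (modulus 4.5249). The spectral radius is the largest modulus: r(A) = (1 + sqrt(101))/2 ≈ 5.5249. (Cross-check: r(A) ≤ ||A||_2 ≈ 5.5249; equality holds whenever A is normal, though it can also hold for some non-normal A.)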